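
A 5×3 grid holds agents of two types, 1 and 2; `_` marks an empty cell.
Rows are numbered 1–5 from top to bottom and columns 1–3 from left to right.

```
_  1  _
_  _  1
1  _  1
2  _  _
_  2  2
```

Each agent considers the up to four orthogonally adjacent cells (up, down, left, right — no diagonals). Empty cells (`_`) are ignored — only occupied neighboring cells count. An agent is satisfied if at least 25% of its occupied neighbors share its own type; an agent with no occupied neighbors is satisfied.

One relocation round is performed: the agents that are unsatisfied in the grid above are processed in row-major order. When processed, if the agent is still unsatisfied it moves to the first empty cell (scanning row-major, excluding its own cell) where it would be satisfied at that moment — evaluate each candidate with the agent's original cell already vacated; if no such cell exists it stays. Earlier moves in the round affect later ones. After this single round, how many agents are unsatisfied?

0

Initially unsatisfied (in order): (3,1), (4,1).
  (3,1) → (1,1).
  (4,1): now satisfied by earlier moves; stays.
Resulting grid:
1 1 _
_ _ 1
_ _ 1
2 _ _
_ 2 2
All satisfied now.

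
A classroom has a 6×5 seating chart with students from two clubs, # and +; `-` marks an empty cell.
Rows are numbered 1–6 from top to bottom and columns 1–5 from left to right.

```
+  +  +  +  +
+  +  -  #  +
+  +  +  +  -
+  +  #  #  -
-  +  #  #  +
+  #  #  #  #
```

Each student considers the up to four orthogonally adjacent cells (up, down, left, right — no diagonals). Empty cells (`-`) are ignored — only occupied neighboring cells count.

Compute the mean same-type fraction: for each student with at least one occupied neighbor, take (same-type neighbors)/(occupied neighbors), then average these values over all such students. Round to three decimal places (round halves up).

(1,1)+ 2/2
(1,2)+ 3/3
(1,3)+ 2/2
(1,4)+ 2/3
(1,5)+ 2/2
(2,1)+ 3/3
(2,2)+ 3/3
(2,4)# 0/3
(2,5)+ 1/2
(3,1)+ 3/3
(3,2)+ 4/4
(3,3)+ 2/3
(3,4)+ 1/3
(4,1)+ 2/2
(4,2)+ 3/4
(4,3)# 2/4
(4,4)# 2/3
(5,2)+ 1/3
(5,3)# 3/4
(5,4)# 3/4
(5,5)+ 0/2
(6,1)+ 0/1
(6,2)# 1/3
(6,3)# 3/3
(6,4)# 3/3
(6,5)# 1/2
Sum over 26 students: 2/2 + 3/3 + 2/2 + 2/3 + 2/2 + 3/3 + 3/3 + 0/3 + 1/2 + 3/3 + 4/4 + 2/3 + 1/3 + 2/2 + 3/4 + 2/4 + 2/3 + 1/3 + 3/4 + 3/4 + 0/2 + 0/1 + 1/3 + 3/3 + 3/3 + 1/2 = 71/4; mean = 71/4 ÷ 26 = 71/104 = 0.682692… → 0.683.

0.683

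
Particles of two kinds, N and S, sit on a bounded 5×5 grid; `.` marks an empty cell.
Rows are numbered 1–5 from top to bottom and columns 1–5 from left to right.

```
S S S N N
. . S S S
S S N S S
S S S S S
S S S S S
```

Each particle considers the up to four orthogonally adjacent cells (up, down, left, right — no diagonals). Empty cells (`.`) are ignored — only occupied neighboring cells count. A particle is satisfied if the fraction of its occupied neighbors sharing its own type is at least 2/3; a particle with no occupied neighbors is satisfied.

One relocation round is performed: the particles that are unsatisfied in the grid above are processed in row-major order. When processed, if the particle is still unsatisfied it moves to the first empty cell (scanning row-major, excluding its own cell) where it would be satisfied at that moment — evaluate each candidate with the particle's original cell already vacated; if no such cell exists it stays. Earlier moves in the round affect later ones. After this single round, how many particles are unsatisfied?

Initially unsatisfied (in order): (1,4), (1,5), (3,3).
  (1,4): no empty cell satisfies it; stays.
  (1,5): no empty cell satisfies it; stays.
  (3,3): no empty cell satisfies it; stays.
Resulting grid:
S S S N N
. . S S S
S S N S S
S S S S S
S S S S S
Unsatisfied now: (1,4), (1,5), (3,3).

3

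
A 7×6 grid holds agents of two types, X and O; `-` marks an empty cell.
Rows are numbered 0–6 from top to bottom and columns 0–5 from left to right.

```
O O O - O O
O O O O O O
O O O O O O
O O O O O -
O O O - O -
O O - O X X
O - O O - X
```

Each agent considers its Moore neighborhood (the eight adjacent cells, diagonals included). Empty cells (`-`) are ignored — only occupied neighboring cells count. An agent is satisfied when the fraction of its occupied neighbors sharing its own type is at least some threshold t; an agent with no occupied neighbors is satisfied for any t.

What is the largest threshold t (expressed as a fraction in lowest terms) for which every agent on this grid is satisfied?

2/5

Row 0: (0,0)O 3/3 · (0,1)O 5/5 · (0,2)O 4/4 · (0,4)O 4/4 · (0,5)O 3/3
Row 1: (1,0)O 5/5 · (1,1)O 8/8 · (1,2)O 7/7 · (1,3)O 7/7 · (1,4)O 7/7 · (1,5)O 5/5
Row 2: (2,0)O 5/5 · (2,1)O 8/8 · (2,2)O 8/8 · (2,3)O 8/8 · (2,4)O 7/7 · (2,5)O 4/4
Row 3: (3,0)O 5/5 · (3,1)O 8/8 · (3,2)O 7/7 · (3,3)O 7/7 · (3,4)O 5/5
Row 4: (4,0)O 5/5 · (4,1)O 7/7 · (4,2)O 6/6 · (4,4)O 3/5
Row 5: (5,0)O 4/4 · (5,1)O 6/6 · (5,3)O 4/5 · (5,4)X 2/5 · (5,5)X 2/3
Row 6: (6,0)O 2/2 · (6,2)O 3/3 · (6,3)O 2/3 · (6,5)X 2/2
The smallest same-type fraction is 2/5 at (5,4), which reduces to 2/5. Any threshold above that leaves this agent unsatisfied.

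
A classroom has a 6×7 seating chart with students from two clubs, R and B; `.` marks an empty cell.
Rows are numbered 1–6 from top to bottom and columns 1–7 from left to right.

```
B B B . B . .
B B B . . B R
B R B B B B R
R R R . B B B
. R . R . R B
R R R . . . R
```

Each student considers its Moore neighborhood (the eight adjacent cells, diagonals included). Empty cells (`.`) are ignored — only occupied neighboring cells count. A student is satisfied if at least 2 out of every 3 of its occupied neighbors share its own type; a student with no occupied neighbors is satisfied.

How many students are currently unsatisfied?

10

(1,1)B 3/3 satisfied
(1,2)B 5/5 satisfied
(1,3)B 3/3 satisfied
(1,5)B 1/1 satisfied
(2,1)B 4/5 satisfied
(2,2)B 7/8 satisfied
(2,3)B 5/6 satisfied
(2,6)B 3/5 not
(2,7)R 1/3 not
(3,1)B 2/5 not
(3,2)R 3/8 not
(3,3)B 3/6 not
(3,4)B 4/5 satisfied
(3,5)B 5/5 satisfied
(3,6)B 5/7 satisfied
(3,7)R 1/5 not
(4,1)R 3/4 satisfied
(4,2)R 4/6 satisfied
(4,3)R 4/6 satisfied
(4,5)B 4/6 satisfied
(4,6)B 5/7 satisfied
(4,7)B 3/5 not
(5,2)R 6/6 satisfied
(5,4)R 2/3 satisfied
(5,6)R 1/5 not
(5,7)B 2/4 not
(6,1)R 2/2 satisfied
(6,2)R 3/3 satisfied
(6,3)R 3/3 satisfied
(6,7)R 1/2 not
Unsatisfied: (2,6), (2,7), (3,1), (3,2), (3,3), (3,7), (4,7), (5,6), (5,7), (6,7) — 10 in total.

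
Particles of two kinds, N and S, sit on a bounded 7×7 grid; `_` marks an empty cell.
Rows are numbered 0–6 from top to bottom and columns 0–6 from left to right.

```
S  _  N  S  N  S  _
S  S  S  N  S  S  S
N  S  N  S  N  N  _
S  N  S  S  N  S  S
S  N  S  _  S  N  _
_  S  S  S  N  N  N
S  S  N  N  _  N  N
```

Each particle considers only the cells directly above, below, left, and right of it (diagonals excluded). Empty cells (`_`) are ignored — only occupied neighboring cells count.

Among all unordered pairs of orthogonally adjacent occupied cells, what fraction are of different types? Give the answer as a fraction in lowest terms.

4/7

Scan each occupied cell's neighbors to the right and below so each pair is counted once.
From row 0: 6 unlike of 8 pairs (running 6/8).
From row 1: 7 unlike of 12 pairs (running 13/20).
From row 2: 8 unlike of 11 pairs (running 21/31).
From row 3: 6 unlike of 11 pairs (running 27/42).
From row 4: 5 unlike of 7 pairs (running 32/49).
From row 5: 3 unlike of 10 pairs (running 35/59).
From row 6: 1 unlike of 4 pairs (running 36/63).
Total adjacent occupied pairs: 63; unlike-type pairs: 36.
36/63 reduces to 4/7.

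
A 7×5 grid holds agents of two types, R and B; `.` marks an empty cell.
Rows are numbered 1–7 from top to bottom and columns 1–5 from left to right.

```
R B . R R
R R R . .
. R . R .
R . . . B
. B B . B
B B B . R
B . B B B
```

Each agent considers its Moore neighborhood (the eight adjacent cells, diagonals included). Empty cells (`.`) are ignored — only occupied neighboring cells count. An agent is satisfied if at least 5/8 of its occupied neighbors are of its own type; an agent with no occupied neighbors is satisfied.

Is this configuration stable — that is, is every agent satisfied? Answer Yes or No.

No

Row 1: (1,1)R 2/3 ok · (1,2)B 0/4 unhappy · (1,4)R 2/2 ok · (1,5)R 1/1 ok
Row 2: (2,1)R 3/4 ok · (2,2)R 4/5 ok · (2,3)R 4/5 ok
Row 3: (3,2)R 4/4 ok · (3,4)R 1/2 unhappy
Row 4: (4,1)R 1/2 unhappy · (4,5)B 1/2 unhappy
Row 5: (5,2)B 4/5 ok · (5,3)B 3/3 ok · (5,5)B 1/2 unhappy
Row 6: (6,1)B 3/3 ok · (6,2)B 6/6 ok · (6,3)B 5/5 ok · (6,5)R 0/3 unhappy
Row 7: (7,1)B 2/2 ok · (7,3)B 3/3 ok · (7,4)B 3/4 ok · (7,5)B 1/2 unhappy
For instance (1,2) has only 0/4 same-type neighbors, below 5/8.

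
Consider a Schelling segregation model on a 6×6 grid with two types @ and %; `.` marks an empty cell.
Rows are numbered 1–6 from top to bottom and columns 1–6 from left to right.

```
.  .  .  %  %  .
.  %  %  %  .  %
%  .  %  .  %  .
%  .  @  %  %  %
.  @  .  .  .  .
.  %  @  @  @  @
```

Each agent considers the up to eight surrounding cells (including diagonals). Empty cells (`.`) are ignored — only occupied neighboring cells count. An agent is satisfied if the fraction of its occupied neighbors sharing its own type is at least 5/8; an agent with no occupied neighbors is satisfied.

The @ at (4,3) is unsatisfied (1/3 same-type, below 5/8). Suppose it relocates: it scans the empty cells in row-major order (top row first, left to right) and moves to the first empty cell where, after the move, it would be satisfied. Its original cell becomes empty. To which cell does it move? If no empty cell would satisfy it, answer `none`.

none

Vacating (4,3). Empty cells in order:
  (1,1): 0/1 same-type → still unsatisfied.
  (1,2): 0/2 same-type → still unsatisfied.
  (1,3): 0/4 same-type → still unsatisfied.
  (1,6): 0/2 same-type → still unsatisfied.
  (2,1): 0/2 same-type → still unsatisfied.
  (2,5): 0/5 same-type → still unsatisfied.
  (3,2): 0/5 same-type → still unsatisfied.
  (3,4): 0/6 same-type → still unsatisfied.
  (3,6): 0/4 same-type → still unsatisfied.
  (4,2): 1/4 same-type → still unsatisfied.
  (5,1): 1/3 same-type → still unsatisfied.
  (5,3): 3/5 same-type → still unsatisfied.
  (5,4): 3/5 same-type → still unsatisfied.
  (5,5): 3/6 same-type → still unsatisfied.
  (5,6): 2/4 same-type → still unsatisfied.
  (6,1): 1/2 same-type → still unsatisfied.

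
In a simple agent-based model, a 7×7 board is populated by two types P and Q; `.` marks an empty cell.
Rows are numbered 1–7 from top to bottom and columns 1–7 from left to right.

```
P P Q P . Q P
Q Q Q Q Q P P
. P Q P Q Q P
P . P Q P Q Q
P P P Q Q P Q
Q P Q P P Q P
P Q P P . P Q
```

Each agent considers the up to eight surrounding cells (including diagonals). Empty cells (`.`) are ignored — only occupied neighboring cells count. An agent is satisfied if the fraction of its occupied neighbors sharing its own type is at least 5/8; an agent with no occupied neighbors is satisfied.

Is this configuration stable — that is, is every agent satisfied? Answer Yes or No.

No

(1,1)P 1/3 unhappy
(1,2)P 1/5 unhappy
(1,3)Q 3/5 unhappy
(1,4)P 0/4 unhappy
(1,6)Q 1/4 unhappy
(1,7)P 2/3 ok
(2,1)Q 1/4 unhappy
(2,2)Q 4/7 unhappy
(2,3)Q 4/8 unhappy
(2,4)Q 5/7 ok
(2,5)Q 4/7 unhappy
(2,6)P 3/7 unhappy
(2,7)P 3/5 unhappy
(3,2)P 2/6 unhappy
(3,3)Q 4/7 unhappy
(3,4)P 2/8 unhappy
(3,5)Q 5/8 ok
(3,6)Q 4/8 unhappy
(3,7)P 2/5 unhappy
(4,1)P 3/3 ok
(4,3)P 4/7 unhappy
(4,4)Q 4/8 unhappy
(4,5)P 2/8 unhappy
(4,6)Q 5/8 ok
(4,7)Q 3/5 unhappy
(5,1)P 3/4 ok
(5,2)P 5/7 ok
(5,3)P 4/7 unhappy
(5,4)Q 3/8 unhappy
(5,5)Q 4/8 unhappy
(5,6)P 3/8 unhappy
(5,7)Q 3/5 unhappy
(6,1)Q 1/5 unhappy
(6,2)P 5/8 ok
(6,3)Q 2/8 unhappy
(6,4)P 4/7 unhappy
(6,5)P 4/7 unhappy
(6,6)Q 3/7 unhappy
(6,7)P 2/5 unhappy
(7,1)P 1/3 unhappy
(7,2)Q 2/5 unhappy
(7,3)P 3/5 unhappy
(7,4)P 3/4 ok
(7,6)P 2/4 unhappy
(7,7)Q 1/3 unhappy
For instance (1,1) has only 1/3 same-type neighbors, below 5/8.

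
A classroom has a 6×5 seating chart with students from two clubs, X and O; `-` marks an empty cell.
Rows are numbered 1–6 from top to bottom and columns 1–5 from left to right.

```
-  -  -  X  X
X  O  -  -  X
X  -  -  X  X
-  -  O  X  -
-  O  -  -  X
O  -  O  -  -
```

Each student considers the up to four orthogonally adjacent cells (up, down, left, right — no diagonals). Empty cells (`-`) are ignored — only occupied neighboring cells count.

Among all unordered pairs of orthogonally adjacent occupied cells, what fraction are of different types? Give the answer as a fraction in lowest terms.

1/4

Scan each occupied cell's neighbors to the right and below so each pair is counted once.
Row 1: X(1,4)–X(1,5)= X(1,5)–X(2,5)=  → 0/2 unlike.
Row 2: X(2,1)–O(2,2)≠ X(2,1)–X(3,1)= X(2,5)–X(3,5)=  → 1/3 unlike.
Row 3: X(3,4)–X(3,5)= X(3,4)–X(4,4)=  → 0/2 unlike.
Row 4: O(4,3)–X(4,4)≠  → 1/1 unlike.
Total adjacent occupied pairs: 8; unlike-type pairs: 2.
2/8 reduces to 1/4.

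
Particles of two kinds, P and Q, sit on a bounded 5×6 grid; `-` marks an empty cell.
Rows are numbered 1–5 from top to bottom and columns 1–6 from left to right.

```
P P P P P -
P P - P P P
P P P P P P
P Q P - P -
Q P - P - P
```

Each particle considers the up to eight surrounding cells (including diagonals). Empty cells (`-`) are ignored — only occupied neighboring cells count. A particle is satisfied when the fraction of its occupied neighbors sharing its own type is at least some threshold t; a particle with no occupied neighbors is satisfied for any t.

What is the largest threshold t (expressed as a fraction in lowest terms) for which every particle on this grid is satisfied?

Row 1: (1,1)P 3/3 · (1,2)P 4/4 · (1,3)P 4/4 · (1,4)P 4/4 · (1,5)P 4/4
Row 2: (2,1)P 5/5 · (2,2)P 7/7 · (2,4)P 7/7 · (2,5)P 7/7 · (2,6)P 4/4
Row 3: (3,1)P 4/5 · (3,2)P 6/7 · (3,3)P 5/6 · (3,4)P 6/6 · (3,5)P 6/6 · (3,6)P 4/4
Row 4: (4,1)P 3/5 · (4,2)Q 1/7 · (4,3)P 5/6 · (4,5)P 5/5
Row 5: (5,1)Q 1/3 · (5,2)P 2/4 · (5,4)P 2/2 · (5,6)P 1/1
The smallest same-type fraction is 1/7 at (4,2), which reduces to 1/7. Any threshold above that leaves this particle unsatisfied.

1/7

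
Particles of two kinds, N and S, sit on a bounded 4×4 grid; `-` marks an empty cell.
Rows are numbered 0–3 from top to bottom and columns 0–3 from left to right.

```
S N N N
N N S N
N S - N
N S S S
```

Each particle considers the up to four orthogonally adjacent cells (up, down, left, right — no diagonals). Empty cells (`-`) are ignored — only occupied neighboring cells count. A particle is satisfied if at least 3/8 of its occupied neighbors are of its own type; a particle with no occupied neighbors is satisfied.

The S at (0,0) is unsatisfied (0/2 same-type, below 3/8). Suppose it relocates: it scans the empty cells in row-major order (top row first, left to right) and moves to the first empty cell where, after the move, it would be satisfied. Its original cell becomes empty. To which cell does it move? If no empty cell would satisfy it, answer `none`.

Vacating (0,0). Empty cells in order:
  (2,2): 3/4 same-type → satisfied — stop here.

(2,2)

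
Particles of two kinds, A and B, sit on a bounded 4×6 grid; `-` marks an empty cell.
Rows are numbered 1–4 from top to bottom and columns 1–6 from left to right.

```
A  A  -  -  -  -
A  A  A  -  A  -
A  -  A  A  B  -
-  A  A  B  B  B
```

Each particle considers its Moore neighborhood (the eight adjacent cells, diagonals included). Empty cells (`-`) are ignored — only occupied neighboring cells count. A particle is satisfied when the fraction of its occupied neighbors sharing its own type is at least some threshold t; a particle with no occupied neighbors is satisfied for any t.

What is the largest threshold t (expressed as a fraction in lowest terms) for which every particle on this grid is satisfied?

Row 1: (1,1)A 3/3 · (1,2)A 4/4
Row 2: (2,1)A 4/4 · (2,2)A 6/6 · (2,3)A 4/4 · (2,5)A 1/2
Row 3: (3,1)A 3/3 · (3,3)A 5/6 · (3,4)A 4/7 · (3,5)B 3/5
Row 4: (4,2)A 3/3 · (4,3)A 3/4 · (4,4)B 2/5 · (4,5)B 3/4 · (4,6)B 2/2
The smallest same-type fraction is 2/5 at (4,4), which reduces to 2/5. Any threshold above that leaves this particle unsatisfied.

2/5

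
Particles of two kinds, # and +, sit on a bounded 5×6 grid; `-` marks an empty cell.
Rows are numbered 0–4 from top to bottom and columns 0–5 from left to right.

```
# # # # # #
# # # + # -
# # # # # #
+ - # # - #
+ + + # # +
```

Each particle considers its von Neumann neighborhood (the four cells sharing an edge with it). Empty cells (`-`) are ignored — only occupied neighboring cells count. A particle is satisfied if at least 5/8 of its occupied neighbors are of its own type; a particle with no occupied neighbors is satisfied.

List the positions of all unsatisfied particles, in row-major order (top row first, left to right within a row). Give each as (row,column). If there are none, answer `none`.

Row 0: (0,0)# 2/2 ✓ · (0,1)# 3/3 ✓ · (0,2)# 3/3 ✓ · (0,3)# 2/3 ✓ · (0,4)# 3/3 ✓ · (0,5)# 1/1 ✓
Row 1: (1,0)# 3/3 ✓ · (1,1)# 4/4 ✓ · (1,2)# 3/4 ✓ · (1,3)+ 0/4 ✗ · (1,4)# 2/3 ✓
Row 2: (2,0)# 2/3 ✓ · (2,1)# 3/3 ✓ · (2,2)# 4/4 ✓ · (2,3)# 3/4 ✓ · (2,4)# 3/3 ✓ · (2,5)# 2/2 ✓
Row 3: (3,0)+ 1/2 ✗ · (3,2)# 2/3 ✓ · (3,3)# 3/3 ✓ · (3,5)# 1/2 ✗
Row 4: (4,0)+ 2/2 ✓ · (4,1)+ 2/2 ✓ · (4,2)+ 1/3 ✗ · (4,3)# 2/3 ✓ · (4,4)# 1/2 ✗ · (4,5)+ 0/2 ✗

(1,3), (3,0), (3,5), (4,2), (4,4), (4,5)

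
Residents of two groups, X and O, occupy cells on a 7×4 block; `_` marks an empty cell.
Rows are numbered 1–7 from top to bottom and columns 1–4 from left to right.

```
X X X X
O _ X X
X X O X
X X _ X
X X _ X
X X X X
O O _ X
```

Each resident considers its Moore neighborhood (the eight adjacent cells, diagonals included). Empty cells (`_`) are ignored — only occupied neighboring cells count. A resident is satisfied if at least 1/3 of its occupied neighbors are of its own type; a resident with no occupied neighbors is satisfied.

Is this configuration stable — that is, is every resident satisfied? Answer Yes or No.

No

(1,1)X 1/2 satisfied
(1,2)X 3/4 satisfied
(1,3)X 4/4 satisfied
(1,4)X 3/3 satisfied
(2,1)O 0/4 not
(2,3)X 6/7 satisfied
(2,4)X 4/5 satisfied
(3,1)X 3/4 satisfied
(3,2)X 4/6 satisfied
(3,3)O 0/6 not
(3,4)X 3/4 satisfied
(4,1)X 5/5 satisfied
(4,2)X 5/6 satisfied
(4,4)X 2/3 satisfied
(5,1)X 5/5 satisfied
(5,2)X 6/6 satisfied
(5,4)X 3/3 satisfied
(6,1)X 3/5 satisfied
(6,2)X 4/6 satisfied
(6,3)X 5/6 satisfied
(6,4)X 3/3 satisfied
(7,1)O 1/3 satisfied
(7,2)O 1/4 not
(7,4)X 2/2 satisfied
For instance (2,1) has only 0/4 same-type neighbors, below 1/3.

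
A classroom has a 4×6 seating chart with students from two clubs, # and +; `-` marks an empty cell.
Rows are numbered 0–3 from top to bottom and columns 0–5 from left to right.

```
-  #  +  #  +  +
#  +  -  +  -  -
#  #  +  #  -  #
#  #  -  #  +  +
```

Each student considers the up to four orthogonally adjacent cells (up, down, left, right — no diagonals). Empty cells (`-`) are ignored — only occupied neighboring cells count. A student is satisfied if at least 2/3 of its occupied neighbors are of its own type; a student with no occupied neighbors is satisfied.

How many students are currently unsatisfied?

Row 0: (0,1)# 0/2 ✗ · (0,2)+ 0/2 ✗ · (0,3)# 0/3 ✗ · (0,4)+ 1/2 ✗ · (0,5)+ 1/1 ✓
Row 1: (1,0)# 1/2 ✗ · (1,1)+ 0/3 ✗ · (1,3)+ 0/2 ✗
Row 2: (2,0)# 3/3 ✓ · (2,1)# 2/4 ✗ · (2,2)+ 0/2 ✗ · (2,3)# 1/3 ✗ · (2,5)# 0/1 ✗
Row 3: (3,0)# 2/2 ✓ · (3,1)# 2/2 ✓ · (3,3)# 1/2 ✗ · (3,4)+ 1/2 ✗ · (3,5)+ 1/2 ✗
Unsatisfied: (0,1), (0,2), (0,3), (0,4), (1,0), (1,1), (1,3), (2,1), (2,2), (2,3), (2,5), (3,3), (3,4), (3,5) — 14 in total.

14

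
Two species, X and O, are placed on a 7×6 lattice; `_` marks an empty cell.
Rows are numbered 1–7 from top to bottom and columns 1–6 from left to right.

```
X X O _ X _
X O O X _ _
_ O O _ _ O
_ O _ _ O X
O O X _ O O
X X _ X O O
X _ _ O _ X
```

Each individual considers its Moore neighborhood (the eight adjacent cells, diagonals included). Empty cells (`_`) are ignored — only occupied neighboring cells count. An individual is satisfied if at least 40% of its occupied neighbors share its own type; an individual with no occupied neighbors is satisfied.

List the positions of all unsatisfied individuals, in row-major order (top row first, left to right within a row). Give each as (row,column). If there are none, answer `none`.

(1,1)X 2/3 satisfied
(1,2)X 2/5 satisfied
(1,3)O 2/4 satisfied
(1,5)X 1/1 satisfied
(2,1)X 2/4 satisfied
(2,2)O 4/7 satisfied
(2,3)O 4/6 satisfied
(2,4)X 1/4 not
(3,2)O 4/5 satisfied
(3,3)O 4/5 satisfied
(3,6)O 1/2 satisfied
(4,2)O 4/5 satisfied
(4,5)O 3/4 satisfied
(4,6)X 0/4 not
(5,1)O 2/4 satisfied
(5,2)O 2/5 satisfied
(5,3)X 2/4 satisfied
(5,5)O 4/6 satisfied
(5,6)O 4/5 satisfied
(6,1)X 2/4 satisfied
(6,2)X 3/5 satisfied
(6,4)X 1/4 not
(6,5)O 4/6 satisfied
(6,6)O 3/4 satisfied
(7,1)X 2/2 satisfied
(7,4)O 1/2 satisfied
(7,6)X 0/2 not

(2,4), (4,6), (6,4), (7,6)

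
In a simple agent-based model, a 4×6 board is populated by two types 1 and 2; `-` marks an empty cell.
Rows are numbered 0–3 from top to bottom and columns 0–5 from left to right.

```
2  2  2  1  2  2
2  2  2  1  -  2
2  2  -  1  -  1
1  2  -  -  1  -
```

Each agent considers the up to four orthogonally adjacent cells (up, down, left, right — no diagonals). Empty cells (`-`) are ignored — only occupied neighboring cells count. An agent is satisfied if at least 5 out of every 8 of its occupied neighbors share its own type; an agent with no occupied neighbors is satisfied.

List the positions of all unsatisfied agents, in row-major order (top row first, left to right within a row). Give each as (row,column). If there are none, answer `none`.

(0,3), (0,4), (1,5), (2,5), (3,0), (3,1)

(0,0)2 2/2 satisfied
(0,1)2 3/3 satisfied
(0,2)2 2/3 satisfied
(0,3)1 1/3 not
(0,4)2 1/2 not
(0,5)2 2/2 satisfied
(1,0)2 3/3 satisfied
(1,1)2 4/4 satisfied
(1,2)2 2/3 satisfied
(1,3)1 2/3 satisfied
(1,5)2 1/2 not
(2,0)2 2/3 satisfied
(2,1)2 3/3 satisfied
(2,3)1 1/1 satisfied
(2,5)1 0/1 not
(3,0)1 0/2 not
(3,1)2 1/2 not
(3,4)1 0/0 satisfied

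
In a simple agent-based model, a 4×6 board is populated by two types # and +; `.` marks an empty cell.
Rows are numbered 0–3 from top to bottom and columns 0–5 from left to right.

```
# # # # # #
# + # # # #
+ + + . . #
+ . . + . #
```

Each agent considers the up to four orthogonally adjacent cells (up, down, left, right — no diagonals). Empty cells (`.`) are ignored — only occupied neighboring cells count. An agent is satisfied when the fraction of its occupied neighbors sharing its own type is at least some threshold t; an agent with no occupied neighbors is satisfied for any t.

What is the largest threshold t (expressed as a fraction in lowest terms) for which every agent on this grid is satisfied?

Row 0: (0,0)# 2/2 · (0,1)# 2/3 · (0,2)# 3/3 · (0,3)# 3/3 · (0,4)# 3/3 · (0,5)# 2/2
Row 1: (1,0)# 1/3 · (1,1)+ 1/4 · (1,2)# 2/4 · (1,3)# 3/3 · (1,4)# 3/3 · (1,5)# 3/3
Row 2: (2,0)+ 2/3 · (2,1)+ 3/3 · (2,2)+ 1/2 · (2,5)# 2/2
Row 3: (3,0)+ 1/1 · (3,3)+ — no occupied neighbors · (3,5)# 1/1
The smallest same-type fraction is 1/4 at (1,1), which reduces to 1/4. Any threshold above that leaves this agent unsatisfied.

1/4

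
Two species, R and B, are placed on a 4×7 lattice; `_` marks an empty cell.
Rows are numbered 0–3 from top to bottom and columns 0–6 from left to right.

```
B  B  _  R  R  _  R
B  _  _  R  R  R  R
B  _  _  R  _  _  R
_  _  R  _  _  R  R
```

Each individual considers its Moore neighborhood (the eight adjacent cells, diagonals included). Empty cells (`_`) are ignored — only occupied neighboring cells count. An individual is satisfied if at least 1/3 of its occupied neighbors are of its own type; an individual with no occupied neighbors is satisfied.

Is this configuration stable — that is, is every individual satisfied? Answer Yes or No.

Row 0: (0,0)B 2/2 ok · (0,1)B 2/2 ok · (0,3)R 3/3 ok · (0,4)R 4/4 ok · (0,6)R 2/2 ok
Row 1: (1,0)B 3/3 ok · (1,3)R 4/4 ok · (1,4)R 5/5 ok · (1,5)R 5/5 ok · (1,6)R 3/3 ok
Row 2: (2,0)B 1/1 ok · (2,3)R 3/3 ok · (2,6)R 4/4 ok
Row 3: (3,2)R 1/1 ok · (3,5)R 2/2 ok · (3,6)R 2/2 ok
All meet the threshold, so the configuration is stable.

Yes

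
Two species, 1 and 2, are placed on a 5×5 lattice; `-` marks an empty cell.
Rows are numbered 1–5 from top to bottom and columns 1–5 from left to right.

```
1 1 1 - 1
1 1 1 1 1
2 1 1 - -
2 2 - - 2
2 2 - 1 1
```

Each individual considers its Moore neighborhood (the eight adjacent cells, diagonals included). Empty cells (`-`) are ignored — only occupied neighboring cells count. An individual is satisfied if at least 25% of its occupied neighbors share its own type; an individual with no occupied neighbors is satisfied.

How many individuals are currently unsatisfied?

(1,1)1 3/3 ok
(1,2)1 5/5 ok
(1,3)1 4/4 ok
(1,5)1 2/2 ok
(2,1)1 4/5 ok
(2,2)1 7/8 ok
(2,3)1 6/6 ok
(2,4)1 5/5 ok
(2,5)1 2/2 ok
(3,1)2 2/5 ok
(3,2)1 4/7 ok
(3,3)1 4/5 ok
(4,1)2 4/5 ok
(4,2)2 4/6 ok
(4,5)2 0/2 unhappy
(5,1)2 3/3 ok
(5,2)2 3/3 ok
(5,4)1 1/2 ok
(5,5)1 1/2 ok
Unsatisfied: (4,5) — 1 in total.

1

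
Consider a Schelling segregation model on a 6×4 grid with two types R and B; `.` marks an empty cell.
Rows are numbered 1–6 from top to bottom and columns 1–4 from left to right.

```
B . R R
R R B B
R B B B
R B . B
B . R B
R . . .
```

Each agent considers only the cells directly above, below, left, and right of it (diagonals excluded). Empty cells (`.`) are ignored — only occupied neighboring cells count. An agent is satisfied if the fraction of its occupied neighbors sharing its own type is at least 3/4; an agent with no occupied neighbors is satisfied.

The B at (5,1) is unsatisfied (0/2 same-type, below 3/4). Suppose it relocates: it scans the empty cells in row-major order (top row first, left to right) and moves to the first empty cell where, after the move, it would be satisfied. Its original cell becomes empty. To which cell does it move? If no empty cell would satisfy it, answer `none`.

Vacating (5,1). Empty cells in order:
  (1,2): 1/3 same-type → still unsatisfied.
  (4,3): 3/4 same-type → satisfied — stop here.

(4,3)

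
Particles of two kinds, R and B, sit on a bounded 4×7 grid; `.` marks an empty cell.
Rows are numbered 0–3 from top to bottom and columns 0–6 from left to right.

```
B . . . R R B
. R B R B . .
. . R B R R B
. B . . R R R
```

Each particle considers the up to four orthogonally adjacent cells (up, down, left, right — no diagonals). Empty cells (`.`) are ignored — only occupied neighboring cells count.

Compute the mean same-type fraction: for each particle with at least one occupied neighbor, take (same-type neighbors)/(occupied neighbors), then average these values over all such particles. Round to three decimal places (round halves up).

0.311

(0,0)B — no occupied neighbors
(0,4)R 1/2
(0,5)R 1/2
(0,6)B 0/1
(1,1)R 0/1
(1,2)B 0/3
(1,3)R 0/3
(1,4)B 0/3
(2,2)R 0/2
(2,3)B 0/3
(2,4)R 2/4
(2,5)R 2/3
(2,6)B 0/2
(3,1)B — no occupied neighbors
(3,4)R 2/2
(3,5)R 3/3
(3,6)R 1/2
Sum over 15 particles: 1/2 + 1/2 + 0/1 + 0/1 + 0/3 + 0/3 + 0/3 + 0/2 + 0/3 + 2/4 + 2/3 + 0/2 + 2/2 + 3/3 + 1/2 = 14/3; mean = 14/3 ÷ 15 = 14/45 = 0.311111… → 0.311.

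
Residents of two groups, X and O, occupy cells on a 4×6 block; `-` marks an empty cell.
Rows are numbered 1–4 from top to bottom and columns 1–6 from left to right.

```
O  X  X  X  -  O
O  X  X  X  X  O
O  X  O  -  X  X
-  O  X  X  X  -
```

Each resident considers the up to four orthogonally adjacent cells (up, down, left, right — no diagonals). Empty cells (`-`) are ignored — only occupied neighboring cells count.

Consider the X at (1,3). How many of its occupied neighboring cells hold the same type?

3

Occupied neighbors of (1,3): (2,3)=X, (1,2)=X, (1,4)=X.
Same type (X): 3 of 3.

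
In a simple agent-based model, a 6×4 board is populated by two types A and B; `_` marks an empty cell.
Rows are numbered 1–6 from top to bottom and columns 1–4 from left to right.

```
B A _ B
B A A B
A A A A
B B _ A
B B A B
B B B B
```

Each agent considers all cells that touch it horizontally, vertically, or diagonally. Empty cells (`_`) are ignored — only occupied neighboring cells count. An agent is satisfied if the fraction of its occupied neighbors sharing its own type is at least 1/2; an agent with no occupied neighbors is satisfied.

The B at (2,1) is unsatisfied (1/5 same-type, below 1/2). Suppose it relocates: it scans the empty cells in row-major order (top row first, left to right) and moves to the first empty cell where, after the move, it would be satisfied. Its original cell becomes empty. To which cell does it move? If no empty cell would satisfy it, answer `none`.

Vacating (2,1). Empty cells in order:
  (1,3): 2/5 same-type → still unsatisfied.
  (4,3): 3/8 same-type → still unsatisfied.

none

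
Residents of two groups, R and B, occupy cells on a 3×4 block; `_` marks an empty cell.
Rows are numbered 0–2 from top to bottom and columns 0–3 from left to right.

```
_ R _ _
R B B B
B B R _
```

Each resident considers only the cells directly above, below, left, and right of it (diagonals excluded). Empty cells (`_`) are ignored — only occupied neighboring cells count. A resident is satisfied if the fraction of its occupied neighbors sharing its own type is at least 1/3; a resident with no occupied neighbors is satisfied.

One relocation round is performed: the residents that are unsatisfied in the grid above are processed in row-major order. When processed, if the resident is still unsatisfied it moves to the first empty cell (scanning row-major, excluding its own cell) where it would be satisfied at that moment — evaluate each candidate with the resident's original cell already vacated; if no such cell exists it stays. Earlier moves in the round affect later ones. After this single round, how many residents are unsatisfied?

0

Initially unsatisfied (in order): (0,1), (1,0), (2,2).
  (0,1) → (0,0).
  (1,0): now satisfied by earlier moves; stays.
  (2,2) → (0,1).
Resulting grid:
R R _ _
R B B B
B B _ _
All satisfied now.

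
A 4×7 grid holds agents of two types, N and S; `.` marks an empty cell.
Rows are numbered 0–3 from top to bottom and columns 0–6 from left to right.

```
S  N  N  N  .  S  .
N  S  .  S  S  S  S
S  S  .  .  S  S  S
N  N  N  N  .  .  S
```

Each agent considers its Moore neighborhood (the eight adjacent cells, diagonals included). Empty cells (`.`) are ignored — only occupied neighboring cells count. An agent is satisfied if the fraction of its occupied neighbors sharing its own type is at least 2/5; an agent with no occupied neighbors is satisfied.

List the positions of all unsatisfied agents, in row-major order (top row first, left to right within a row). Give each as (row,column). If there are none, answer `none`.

(0,0), (0,3), (1,0), (2,1), (3,0)

(0,0)S 1/3 not
(0,1)N 2/4 satisfied
(0,2)N 2/4 satisfied
(0,3)N 1/3 not
(0,5)S 3/3 satisfied
(1,0)N 1/5 not
(1,1)S 3/6 satisfied
(1,3)S 2/4 satisfied
(1,4)S 5/6 satisfied
(1,5)S 6/6 satisfied
(1,6)S 4/4 satisfied
(2,0)S 2/5 satisfied
(2,1)S 2/6 not
(2,4)S 4/5 satisfied
(2,5)S 6/6 satisfied
(2,6)S 4/4 satisfied
(3,0)N 1/3 not
(3,1)N 2/4 satisfied
(3,2)N 2/3 satisfied
(3,3)N 1/2 satisfied
(3,6)S 2/2 satisfied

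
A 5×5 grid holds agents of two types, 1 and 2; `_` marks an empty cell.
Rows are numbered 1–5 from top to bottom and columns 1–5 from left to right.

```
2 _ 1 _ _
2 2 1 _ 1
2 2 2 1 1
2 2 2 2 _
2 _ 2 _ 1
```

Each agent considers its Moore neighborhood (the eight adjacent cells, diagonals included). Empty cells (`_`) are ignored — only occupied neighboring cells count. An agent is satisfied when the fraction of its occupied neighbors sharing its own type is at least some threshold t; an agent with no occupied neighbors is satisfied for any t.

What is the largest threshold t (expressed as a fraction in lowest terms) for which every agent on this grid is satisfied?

0/1

Row 1: (1,1)2 2/2 · (1,3)1 1/2
Row 2: (2,1)2 4/4 · (2,2)2 5/7 · (2,3)1 2/5 · (2,5)1 2/2
Row 3: (3,1)2 5/5 · (3,2)2 7/8 · (3,3)2 5/7 · (3,4)1 3/6 · (3,5)1 2/3
Row 4: (4,1)2 4/4 · (4,2)2 7/7 · (4,3)2 5/6 · (4,4)2 3/6
Row 5: (5,1)2 2/2 · (5,3)2 3/3 · (5,5)1 0/1
The smallest same-type fraction is 0/1 at (5,5), which reduces to 0/1. Any threshold above that leaves this agent unsatisfied.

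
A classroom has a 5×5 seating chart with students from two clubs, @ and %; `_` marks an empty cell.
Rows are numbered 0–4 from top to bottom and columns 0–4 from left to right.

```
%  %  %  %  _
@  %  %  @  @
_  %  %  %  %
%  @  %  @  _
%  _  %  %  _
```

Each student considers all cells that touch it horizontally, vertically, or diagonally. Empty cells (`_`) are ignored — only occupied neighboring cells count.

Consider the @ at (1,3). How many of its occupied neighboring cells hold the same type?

Occupied neighbors of (1,3): (0,2)=%, (0,3)=%, (1,2)=%, (1,4)=@, (2,2)=%, (2,3)=%, (2,4)=%.
Same type (@): 1 of 7.

1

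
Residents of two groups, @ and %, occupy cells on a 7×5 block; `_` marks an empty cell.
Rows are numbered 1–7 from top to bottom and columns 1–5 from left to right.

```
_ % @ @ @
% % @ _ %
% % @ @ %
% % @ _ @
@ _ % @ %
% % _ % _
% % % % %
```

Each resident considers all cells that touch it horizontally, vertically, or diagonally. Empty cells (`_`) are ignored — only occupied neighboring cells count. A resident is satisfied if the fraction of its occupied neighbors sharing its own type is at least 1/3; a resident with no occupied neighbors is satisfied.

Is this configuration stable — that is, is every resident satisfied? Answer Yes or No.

Row 1: (1,2)% 2/4 ✓ · (1,3)@ 2/4 ✓ · (1,4)@ 3/4 ✓ · (1,5)@ 1/2 ✓
Row 2: (2,1)% 4/4 ✓ · (2,2)% 4/7 ✓ · (2,3)@ 4/7 ✓ · (2,5)% 1/4 ✗
Row 3: (3,1)% 5/5 ✓ · (3,2)% 5/8 ✓ · (3,3)@ 3/6 ✓ · (3,4)@ 4/6 ✓ · (3,5)% 1/3 ✓
Row 4: (4,1)% 3/4 ✓ · (4,2)% 4/7 ✓ · (4,3)@ 3/6 ✓ · (4,5)@ 2/4 ✓
Row 5: (5,1)@ 0/4 ✗ · (5,3)% 3/5 ✓ · (5,4)@ 2/5 ✓ · (5,5)% 1/3 ✓
Row 6: (6,1)% 3/4 ✓ · (6,2)% 5/6 ✓ · (6,4)% 5/6 ✓
Row 7: (7,1)% 3/3 ✓ · (7,2)% 4/4 ✓ · (7,3)% 4/4 ✓ · (7,4)% 3/3 ✓ · (7,5)% 2/2 ✓
For instance (2,5) has only 1/4 same-type neighbors, below 1/3.

No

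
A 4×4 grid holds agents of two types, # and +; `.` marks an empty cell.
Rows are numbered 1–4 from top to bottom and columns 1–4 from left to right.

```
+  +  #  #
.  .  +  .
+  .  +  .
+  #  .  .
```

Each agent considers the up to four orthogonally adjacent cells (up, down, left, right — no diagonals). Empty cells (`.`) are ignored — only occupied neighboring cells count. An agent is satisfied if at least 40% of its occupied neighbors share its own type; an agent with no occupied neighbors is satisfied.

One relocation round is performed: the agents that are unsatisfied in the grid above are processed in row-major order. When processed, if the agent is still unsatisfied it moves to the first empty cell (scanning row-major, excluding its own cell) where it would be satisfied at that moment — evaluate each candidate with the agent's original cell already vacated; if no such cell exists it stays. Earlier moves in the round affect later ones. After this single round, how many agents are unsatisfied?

0

Initially unsatisfied (in order): (1,3), (4,2).
  (1,3) → (2,4).
  (4,2) → (3,4).
Resulting grid:
+ + . #
. . + #
+ . + #
+ . . .
All satisfied now.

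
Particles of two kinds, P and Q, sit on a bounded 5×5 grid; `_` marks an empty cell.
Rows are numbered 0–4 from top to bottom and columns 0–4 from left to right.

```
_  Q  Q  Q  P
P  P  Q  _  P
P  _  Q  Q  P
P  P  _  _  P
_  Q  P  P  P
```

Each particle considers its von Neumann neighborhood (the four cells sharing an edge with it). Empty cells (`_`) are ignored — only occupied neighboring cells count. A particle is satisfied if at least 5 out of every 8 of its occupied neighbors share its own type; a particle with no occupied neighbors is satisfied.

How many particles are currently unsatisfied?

Row 0: (0,1)Q 1/2 not · (0,2)Q 3/3 satisfied · (0,3)Q 1/2 not · (0,4)P 1/2 not
Row 1: (1,0)P 2/2 satisfied · (1,1)P 1/3 not · (1,2)Q 2/3 satisfied · (1,4)P 2/2 satisfied
Row 2: (2,0)P 2/2 satisfied · (2,2)Q 2/2 satisfied · (2,3)Q 1/2 not · (2,4)P 2/3 satisfied
Row 3: (3,0)P 2/2 satisfied · (3,1)P 1/2 not · (3,4)P 2/2 satisfied
Row 4: (4,1)Q 0/2 not · (4,2)P 1/2 not · (4,3)P 2/2 satisfied · (4,4)P 2/2 satisfied
Unsatisfied: (0,1), (0,3), (0,4), (1,1), (2,3), (3,1), (4,1), (4,2) — 8 in total.

8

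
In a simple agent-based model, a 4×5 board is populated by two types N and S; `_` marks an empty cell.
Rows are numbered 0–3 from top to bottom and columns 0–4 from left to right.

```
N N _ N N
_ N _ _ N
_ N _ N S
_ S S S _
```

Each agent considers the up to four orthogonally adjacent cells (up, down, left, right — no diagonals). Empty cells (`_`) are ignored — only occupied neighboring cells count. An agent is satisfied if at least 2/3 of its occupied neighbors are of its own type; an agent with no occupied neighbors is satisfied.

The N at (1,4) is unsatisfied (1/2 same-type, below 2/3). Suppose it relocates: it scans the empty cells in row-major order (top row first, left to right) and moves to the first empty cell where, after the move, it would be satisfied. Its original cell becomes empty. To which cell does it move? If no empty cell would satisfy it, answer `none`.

Vacating (1,4). Empty cells in order:
  (0,2): 2/2 same-type → satisfied — stop here.

(0,2)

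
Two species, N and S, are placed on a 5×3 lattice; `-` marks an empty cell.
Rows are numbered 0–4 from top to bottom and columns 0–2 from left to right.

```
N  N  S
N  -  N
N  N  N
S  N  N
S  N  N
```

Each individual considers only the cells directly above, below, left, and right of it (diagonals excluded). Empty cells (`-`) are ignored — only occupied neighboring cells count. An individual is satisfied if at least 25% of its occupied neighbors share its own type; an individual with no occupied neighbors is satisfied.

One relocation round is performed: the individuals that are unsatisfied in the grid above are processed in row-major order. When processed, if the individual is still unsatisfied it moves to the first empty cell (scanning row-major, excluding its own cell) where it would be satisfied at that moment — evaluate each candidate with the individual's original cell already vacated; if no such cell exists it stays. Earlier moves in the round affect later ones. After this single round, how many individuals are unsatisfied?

Initially unsatisfied (in order): (0,2).
  (0,2): no empty cell satisfies it; stays.
Resulting grid:
N N S
N - N
N N N
S N N
S N N
Unsatisfied now: (0,2).

1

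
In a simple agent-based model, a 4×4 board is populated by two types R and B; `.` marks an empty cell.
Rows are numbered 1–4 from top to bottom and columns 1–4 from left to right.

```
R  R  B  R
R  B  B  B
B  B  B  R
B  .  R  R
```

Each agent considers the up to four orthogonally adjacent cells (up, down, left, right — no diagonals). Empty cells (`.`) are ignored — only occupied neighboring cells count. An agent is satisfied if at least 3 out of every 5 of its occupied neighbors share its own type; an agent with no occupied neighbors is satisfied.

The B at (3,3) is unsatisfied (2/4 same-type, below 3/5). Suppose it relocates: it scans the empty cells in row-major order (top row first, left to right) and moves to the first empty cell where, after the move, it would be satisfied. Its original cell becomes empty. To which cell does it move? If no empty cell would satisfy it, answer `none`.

Vacating (3,3). Empty cells in order:
  (4,2): 2/3 same-type → satisfied — stop here.

(4,2)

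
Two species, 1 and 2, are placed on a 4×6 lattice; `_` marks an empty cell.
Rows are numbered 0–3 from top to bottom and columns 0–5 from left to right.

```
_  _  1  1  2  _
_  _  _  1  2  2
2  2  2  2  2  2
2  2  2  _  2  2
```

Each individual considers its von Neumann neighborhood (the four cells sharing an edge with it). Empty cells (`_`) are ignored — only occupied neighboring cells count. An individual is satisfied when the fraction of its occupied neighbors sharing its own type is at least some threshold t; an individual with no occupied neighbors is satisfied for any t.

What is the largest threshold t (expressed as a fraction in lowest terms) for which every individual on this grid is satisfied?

1/3

(0,2)1 1/1
(0,3)1 2/3
(0,4)2 1/2
(1,3)1 1/3
(1,4)2 3/4
(1,5)2 2/2
(2,0)2 2/2
(2,1)2 3/3
(2,2)2 3/3
(2,3)2 2/3
(2,4)2 4/4
(2,5)2 3/3
(3,0)2 2/2
(3,1)2 3/3
(3,2)2 2/2
(3,4)2 2/2
(3,5)2 2/2
The smallest same-type fraction is 1/3 at (1,3), which reduces to 1/3. Any threshold above that leaves this individual unsatisfied.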